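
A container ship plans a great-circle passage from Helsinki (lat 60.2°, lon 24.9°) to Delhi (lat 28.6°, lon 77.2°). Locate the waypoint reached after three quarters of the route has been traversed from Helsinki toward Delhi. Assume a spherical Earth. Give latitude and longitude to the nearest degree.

Write both endpoints as unit vectors p₁, p₂ with components (cos φ cos λ, cos φ sin λ, sin φ).
The central angle between the endpoints is δ = arccos(p₁·p₂) ≈ 0.820 rad (47.0°).
Interpolate at f = 3/4 with slerp weights a = sin((1−f)δ)/sin δ ≈ 0.278, b = sin(fδ)/sin δ ≈ 0.789.
p = a·p₁ + b·p₂ ≈ (0.279, 0.734, 0.619); φ = arcsin(p_z) ≈ 38.27°, λ = atan2(p_y, p_x) ≈ 69.18°.

≈ lat 38°, lon 69°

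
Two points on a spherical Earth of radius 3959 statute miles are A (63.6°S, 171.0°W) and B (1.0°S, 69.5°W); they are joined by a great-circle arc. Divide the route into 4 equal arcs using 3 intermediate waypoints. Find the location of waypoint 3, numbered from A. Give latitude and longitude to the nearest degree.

≈ (22°S, 80°W)

From cos δ = sin φ₁ sin φ₂ + cos φ₁ cos φ₂ cos Δλ, the central angle is δ ≈ 1.644 rad (94.2°).
Interpolate at f = 3/4 with slerp weights a = sin((1−f)δ)/sin δ ≈ 0.401, b = sin(fδ)/sin δ ≈ 0.946.
p = a·p₁ + b·p₂ ≈ (0.155, -0.914, -0.375); φ = arcsin(p_z) ≈ -22.04°, λ = atan2(p_y, p_x) ≈ -80.35°.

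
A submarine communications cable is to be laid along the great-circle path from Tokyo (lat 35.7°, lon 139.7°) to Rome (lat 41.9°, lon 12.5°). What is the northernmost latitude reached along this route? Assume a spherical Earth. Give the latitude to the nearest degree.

The great circle lies in the plane with unit normal n̂ = (p₁ × p₂)/|p₁ × p₂|.
Here n̂_z ≈ -0.482; the vertex latitude is φ_max = arccos|n̂_z| ≈ 61.2°.
Check via Clairaut: cos φ_max = |cos φ₁| · sin C = cos(35.7°)·sin(36.4°) ≈ 0.482, again giving ≈ 61.2°.

≈ 61°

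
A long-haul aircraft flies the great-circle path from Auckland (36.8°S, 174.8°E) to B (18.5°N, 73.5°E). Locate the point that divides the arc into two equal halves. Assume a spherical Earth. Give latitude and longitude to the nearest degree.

≈ (14°S, 118°E)

Write both endpoints as unit vectors p₁, p₂ with components (cos φ cos λ, cos φ sin λ, sin φ).
The central angle between the endpoints is δ = arccos(p₁·p₂) ≈ 1.917 rad (109.8°).
Interpolate at f = 1/2 with slerp weights a = sin((1−f)δ)/sin δ ≈ 0.870, b = sin(fδ)/sin δ ≈ 0.870.
p = a·p₁ + b·p₂ ≈ (-0.459, 0.854, -0.245); φ = arcsin(p_z) ≈ -14.18°, λ = atan2(p_y, p_x) ≈ 118.27°.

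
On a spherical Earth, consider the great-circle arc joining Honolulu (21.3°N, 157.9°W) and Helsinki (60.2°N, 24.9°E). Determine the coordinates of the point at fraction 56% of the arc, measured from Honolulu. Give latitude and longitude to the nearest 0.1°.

≈ 76.4°N, 162.8°W

Write both endpoints as unit vectors p₁, p₂ with components (cos φ cos λ, cos φ sin λ, sin φ).
The central angle between the endpoints is δ = arccos(p₁·p₂) ≈ 1.719 rad (98.5°).
Interpolate at f = 0.56 with slerp weights a = sin((1−f)δ)/sin δ ≈ 0.694, b = sin(fδ)/sin δ ≈ 0.830.
p = a·p₁ + b·p₂ ≈ (-0.225, -0.070, 0.972); φ = arcsin(p_z) ≈ 76.39°, λ = atan2(p_y, p_x) ≈ -162.81°.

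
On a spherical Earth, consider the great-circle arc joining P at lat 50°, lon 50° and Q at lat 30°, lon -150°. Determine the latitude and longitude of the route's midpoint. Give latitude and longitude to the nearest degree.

Convert each endpoint to a unit vector on the sphere (x = cos φ cos λ, y = cos φ sin λ, z = sin φ).
The central angle between the endpoints is δ = arccos(p₁·p₂) ≈ 1.711 rad (98.1°).
Interpolate at f = 1/2 with slerp weights a = sin((1−f)δ)/sin δ ≈ 0.763, b = sin(fδ)/sin δ ≈ 0.763.
p = a·p₁ + b·p₂ ≈ (-0.257, 0.045, 0.965); φ = arcsin(p_z) ≈ 74.88°, λ = atan2(p_y, p_x) ≈ 170.00°.

≈ lat 75°, lon 170°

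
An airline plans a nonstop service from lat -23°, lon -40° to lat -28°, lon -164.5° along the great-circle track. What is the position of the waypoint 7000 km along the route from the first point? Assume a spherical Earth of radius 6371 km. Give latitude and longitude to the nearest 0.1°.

From cos δ = sin φ₁ sin φ₂ + cos φ₁ cos φ₂ cos Δλ, the central angle is δ ≈ 1.851 rad (106.1°). The total great-circle distance is δ·R ≈ 1.851 × 6371 ≈ 11795 km, so the target fraction is f = 7000/11795 ≈ 0.593.
Interpolate at f ≈ 0.593 with slerp weights a = sin((1−f)δ)/sin δ ≈ 0.711, b = sin(fδ)/sin δ ≈ 0.927.
p = a·p₁ + b·p₂ ≈ (-0.287, -0.640, -0.713); φ = arcsin(p_z) ≈ -45.49°, λ = atan2(p_y, p_x) ≈ -114.16°.

≈ lat -45.5°, lon -114.2°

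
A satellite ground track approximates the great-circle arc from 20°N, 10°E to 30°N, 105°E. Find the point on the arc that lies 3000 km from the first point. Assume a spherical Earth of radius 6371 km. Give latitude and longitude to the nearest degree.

Write both endpoints as unit vectors p₁, p₂ with components (cos φ cos λ, cos φ sin λ, sin φ).
The central angle between the endpoints is δ = arccos(p₁·p₂) ≈ 1.471 rad (84.3°). The total great-circle distance is δ·R ≈ 1.471 × 6371 ≈ 9369 km, so the target fraction is f = 3000/9369 ≈ 0.320.
Interpolate at f ≈ 0.320 with slerp weights a = sin((1−f)δ)/sin δ ≈ 0.846, b = sin(fδ)/sin δ ≈ 0.456.
p = a·p₁ + b·p₂ ≈ (0.680, 0.519, 0.517); φ = arcsin(p_z) ≈ 31.14°, λ = atan2(p_y, p_x) ≈ 37.36°.

≈ 31°N, 37°E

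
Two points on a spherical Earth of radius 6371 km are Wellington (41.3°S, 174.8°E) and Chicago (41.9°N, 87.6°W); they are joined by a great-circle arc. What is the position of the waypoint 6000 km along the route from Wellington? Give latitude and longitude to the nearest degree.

≈ 5°S, 141°W

From cos δ = sin φ₁ sin φ₂ + cos φ₁ cos φ₂ cos Δλ, the central angle is δ ≈ 2.111 rad (121.0°). The total great-circle distance is δ·R ≈ 2.111 × 6371 ≈ 13452 km, so the target fraction is f = 6000/13452 ≈ 0.446.
Interpolate at f ≈ 0.446 with slerp weights a = sin((1−f)δ)/sin δ ≈ 1.074, b = sin(fδ)/sin δ ≈ 0.943.
p = a·p₁ + b·p₂ ≈ (-0.774, -0.628, -0.079); φ = arcsin(p_z) ≈ -4.52°, λ = atan2(p_y, p_x) ≈ -140.93°.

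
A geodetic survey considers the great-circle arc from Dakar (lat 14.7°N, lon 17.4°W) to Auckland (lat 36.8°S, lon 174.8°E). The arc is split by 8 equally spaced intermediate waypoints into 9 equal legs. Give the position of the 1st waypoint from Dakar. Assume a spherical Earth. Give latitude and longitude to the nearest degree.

Write both endpoints as unit vectors p₁, p₂ with components (cos φ cos λ, cos φ sin λ, sin φ).
The central angle between the endpoints is δ = arccos(p₁·p₂) ≈ 2.712 rad (155.4°).
Interpolate at f = 1/9 with slerp weights a = sin((1−f)δ)/sin δ ≈ 1.602, b = sin(fδ)/sin δ ≈ 0.712.
p = a·p₁ + b·p₂ ≈ (0.911, -0.412, -0.020); φ = arcsin(p_z) ≈ -1.15°, λ = atan2(p_y, p_x) ≈ -24.32°.

≈ lat 1°S, lon 24°W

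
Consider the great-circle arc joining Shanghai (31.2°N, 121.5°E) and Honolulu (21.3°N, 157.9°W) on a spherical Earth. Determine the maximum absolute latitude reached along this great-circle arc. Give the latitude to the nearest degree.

The great circle lies in the plane with unit normal n̂ = (p₁ × p₂)/|p₁ × p₂|.
Here n̂_z ≈ +0.829; the vertex latitude is φ_max = arccos|n̂_z| ≈ 34.0°.

≈ 34°N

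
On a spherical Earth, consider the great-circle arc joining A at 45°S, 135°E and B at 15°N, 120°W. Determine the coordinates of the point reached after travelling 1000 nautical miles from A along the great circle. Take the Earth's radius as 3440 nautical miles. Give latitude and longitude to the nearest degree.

≈ 43°S, 158°E

Convert each endpoint to a unit vector on the sphere (x = cos φ cos λ, y = cos φ sin λ, z = sin φ).
The central angle between the endpoints is δ = arccos(p₁·p₂) ≈ 1.939 rad (111.1°). The total great-circle distance is δ·R ≈ 1.939 × 3440 ≈ 6670 nmi, so the target fraction is f = 1000/6670 ≈ 0.150.
Interpolate at f ≈ 0.150 with slerp weights a = sin((1−f)δ)/sin δ ≈ 1.069, b = sin(fδ)/sin δ ≈ 0.307.
p = a·p₁ + b·p₂ ≈ (-0.683, 0.277, -0.676); φ = arcsin(p_z) ≈ -42.54°, λ = atan2(p_y, p_x) ≈ 157.89°.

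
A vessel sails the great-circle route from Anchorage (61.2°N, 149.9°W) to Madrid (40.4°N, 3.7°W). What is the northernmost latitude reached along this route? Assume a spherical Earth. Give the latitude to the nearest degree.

The great circle lies in the plane with unit normal n̂ = (p₁ × p₂)/|p₁ × p₂|.
Here n̂_z ≈ +0.212; the vertex latitude is φ_max = arccos|n̂_z| ≈ 77.8°.
Check via Clairaut: cos φ_max = |cos φ₁| · sin C = cos(61.2°)·sin(26.0°) ≈ 0.212, again giving ≈ 77.8°.

≈ 78°N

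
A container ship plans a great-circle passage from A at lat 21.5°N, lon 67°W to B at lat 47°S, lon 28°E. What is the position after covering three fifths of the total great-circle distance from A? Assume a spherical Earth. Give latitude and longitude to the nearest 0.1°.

From cos δ = sin φ₁ sin φ₂ + cos φ₁ cos φ₂ cos Δλ, the central angle is δ ≈ 1.900 rad (108.9°).
Interpolate at f = 3/5 with slerp weights a = sin((1−f)δ)/sin δ ≈ 0.728, b = sin(fδ)/sin δ ≈ 0.960.
p = a·p₁ + b·p₂ ≈ (0.843, -0.316, -0.435); φ = arcsin(p_z) ≈ -25.81°, λ = atan2(p_y, p_x) ≈ -20.56°.

≈ lat 25.8°S, lon 20.6°W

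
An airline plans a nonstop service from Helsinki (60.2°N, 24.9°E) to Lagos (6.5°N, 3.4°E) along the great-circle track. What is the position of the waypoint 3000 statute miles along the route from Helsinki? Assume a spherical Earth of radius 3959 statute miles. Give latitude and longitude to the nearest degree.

Write both endpoints as unit vectors p₁, p₂ with components (cos φ cos λ, cos φ sin λ, sin φ).
The central angle between the endpoints is δ = arccos(p₁·p₂) ≈ 0.979 rad (56.1°). The total great-circle distance is δ·R ≈ 0.979 × 3959 ≈ 3877 mi, so the target fraction is f = 3000/3877 ≈ 0.774.
Interpolate at f ≈ 0.774 with slerp weights a = sin((1−f)δ)/sin δ ≈ 0.265, b = sin(fδ)/sin δ ≈ 0.828.
p = a·p₁ + b·p₂ ≈ (0.941, 0.104, 0.323); φ = arcsin(p_z) ≈ 18.87°, λ = atan2(p_y, p_x) ≈ 6.32°.

≈ 19°N, 6°E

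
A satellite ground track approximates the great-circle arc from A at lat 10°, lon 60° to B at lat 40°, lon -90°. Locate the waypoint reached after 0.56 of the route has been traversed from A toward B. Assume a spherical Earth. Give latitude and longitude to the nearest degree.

The haversine formula gives a central angle δ ≈ 2.143 rad (122.8°) between the endpoints.
Interpolate at f = 0.56 with slerp weights a = sin((1−f)δ)/sin δ ≈ 0.963, b = sin(fδ)/sin δ ≈ 1.109.
p = a·p₁ + b·p₂ ≈ (0.474, -0.028, 0.880); φ = arcsin(p_z) ≈ 61.64°, λ = atan2(p_y, p_x) ≈ -3.41°.

≈ lat 62°, lon -3°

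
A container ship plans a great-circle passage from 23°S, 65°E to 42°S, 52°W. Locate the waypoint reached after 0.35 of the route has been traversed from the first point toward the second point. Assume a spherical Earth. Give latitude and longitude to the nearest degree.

Write both endpoints as unit vectors p₁, p₂ with components (cos φ cos λ, cos φ sin λ, sin φ).
The central angle between the endpoints is δ = arccos(p₁·p₂) ≈ 1.620 rad (92.8°).
Interpolate at f = 0.35 with slerp weights a = sin((1−f)δ)/sin δ ≈ 0.870, b = sin(fδ)/sin δ ≈ 0.538.
p = a·p₁ + b·p₂ ≈ (0.584, 0.411, -0.700); φ = arcsin(p_z) ≈ -44.40°, λ = atan2(p_y, p_x) ≈ 35.11°.

≈ 44°S, 35°E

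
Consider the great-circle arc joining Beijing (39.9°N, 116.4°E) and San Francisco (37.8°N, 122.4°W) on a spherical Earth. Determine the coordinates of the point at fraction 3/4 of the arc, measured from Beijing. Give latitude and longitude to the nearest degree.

Write both endpoints as unit vectors p₁, p₂ with components (cos φ cos λ, cos φ sin λ, sin φ).
The central angle between the endpoints is δ = arccos(p₁·p₂) ≈ 1.492 rad (85.5°).
Interpolate at f = 3/4 with slerp weights a = sin((1−f)δ)/sin δ ≈ 0.365, b = sin(fδ)/sin δ ≈ 0.902.
p = a·p₁ + b·p₂ ≈ (-0.507, -0.351, 0.787); φ = arcsin(p_z) ≈ 51.95°, λ = atan2(p_y, p_x) ≈ -145.30°.

≈ 52°N, 145°W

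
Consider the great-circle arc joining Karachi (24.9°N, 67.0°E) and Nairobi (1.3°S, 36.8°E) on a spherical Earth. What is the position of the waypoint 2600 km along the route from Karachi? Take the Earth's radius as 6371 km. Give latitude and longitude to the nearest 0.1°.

≈ (9.7°N, 48.3°E)

Convert each endpoint to a unit vector on the sphere (x = cos φ cos λ, y = cos φ sin λ, z = sin φ).
The central angle between the endpoints is δ = arccos(p₁·p₂) ≈ 0.685 rad (39.3°). The total great-circle distance is δ·R ≈ 0.685 × 6371 ≈ 4367 km, so the target fraction is f = 2600/4367 ≈ 0.595.
Interpolate at f ≈ 0.595 with slerp weights a = sin((1−f)δ)/sin δ ≈ 0.432, b = sin(fδ)/sin δ ≈ 0.627.
p = a·p₁ + b·p₂ ≈ (0.655, 0.737, 0.168); φ = arcsin(p_z) ≈ 9.66°, λ = atan2(p_y, p_x) ≈ 48.35°.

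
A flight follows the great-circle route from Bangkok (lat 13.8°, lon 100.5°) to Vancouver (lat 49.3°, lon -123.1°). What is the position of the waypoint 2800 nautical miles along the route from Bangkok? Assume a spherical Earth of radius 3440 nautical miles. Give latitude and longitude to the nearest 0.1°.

Write both endpoints as unit vectors p₁, p₂ with components (cos φ cos λ, cos φ sin λ, sin φ).
The central angle between the endpoints is δ = arccos(p₁·p₂) ≈ 1.852 rad (106.1°). The total great-circle distance is δ·R ≈ 1.852 × 3440 ≈ 6372 nmi, so the target fraction is f = 2800/6372 ≈ 0.439.
Interpolate at f ≈ 0.439 with slerp weights a = sin((1−f)δ)/sin δ ≈ 0.897, b = sin(fδ)/sin δ ≈ 0.757.
p = a·p₁ + b·p₂ ≈ (-0.428, 0.443, 0.788); φ = arcsin(p_z) ≈ 51.97°, λ = atan2(p_y, p_x) ≈ 134.03°.

≈ lat 52.0°, lon 134.0°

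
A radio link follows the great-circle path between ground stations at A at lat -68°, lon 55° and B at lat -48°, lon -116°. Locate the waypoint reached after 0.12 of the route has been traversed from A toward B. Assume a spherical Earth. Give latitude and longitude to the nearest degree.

≈ lat -76°, lon 51°

Convert each endpoint to a unit vector on the sphere (x = cos φ cos λ, y = cos φ sin λ, z = sin φ).
The central angle between the endpoints is δ = arccos(p₁·p₂) ≈ 1.114 rad (63.8°).
Interpolate at f = 0.12 with slerp weights a = sin((1−f)δ)/sin δ ≈ 0.926, b = sin(fδ)/sin δ ≈ 0.148.
p = a·p₁ + b·p₂ ≈ (0.155, 0.195, -0.968); φ = arcsin(p_z) ≈ -75.58°, λ = atan2(p_y, p_x) ≈ 51.42°.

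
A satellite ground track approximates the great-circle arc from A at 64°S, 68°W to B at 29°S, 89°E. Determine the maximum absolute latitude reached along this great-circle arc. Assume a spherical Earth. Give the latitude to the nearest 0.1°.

≈ 81.4°S

The great circle lies in the plane with unit normal n̂ = (p₁ × p₂)/|p₁ × p₂|.
Here n̂_z ≈ +0.150; the vertex latitude is φ_max = arccos|n̂_z| ≈ 81.4°.
Check via Clairaut: cos φ_max = |cos φ₁| · sin C = cos(64.0°)·sin(159.9°) ≈ 0.150, again giving ≈ 81.4°.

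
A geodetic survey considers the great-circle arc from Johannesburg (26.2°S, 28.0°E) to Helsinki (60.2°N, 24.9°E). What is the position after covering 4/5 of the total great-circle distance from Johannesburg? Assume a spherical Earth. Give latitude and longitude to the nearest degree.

Write both endpoints as unit vectors p₁, p₂ with components (cos φ cos λ, cos φ sin λ, sin φ).
The central angle between the endpoints is δ = arccos(p₁·p₂) ≈ 1.509 rad (86.4°).
Interpolate at f = 4/5 with slerp weights a = sin((1−f)δ)/sin δ ≈ 0.298, b = sin(fδ)/sin δ ≈ 0.936.
p = a·p₁ + b·p₂ ≈ (0.658, 0.321, 0.681); φ = arcsin(p_z) ≈ 42.93°, λ = atan2(p_y, p_x) ≈ 26.03°.

≈ (43°N, 26°E)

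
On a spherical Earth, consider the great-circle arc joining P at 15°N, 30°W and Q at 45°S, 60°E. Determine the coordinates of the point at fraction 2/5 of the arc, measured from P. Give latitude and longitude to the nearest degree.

≈ 14°S, 1°W

Convert each endpoint to a unit vector on the sphere (x = cos φ cos λ, y = cos φ sin λ, z = sin φ).
The central angle between the endpoints is δ = arccos(p₁·p₂) ≈ 1.755 rad (100.5°).
Interpolate at f = 2/5 with slerp weights a = sin((1−f)δ)/sin δ ≈ 0.884, b = sin(fδ)/sin δ ≈ 0.657.
p = a·p₁ + b·p₂ ≈ (0.972, -0.025, -0.236); φ = arcsin(p_z) ≈ -13.63°, λ = atan2(p_y, p_x) ≈ -1.45°.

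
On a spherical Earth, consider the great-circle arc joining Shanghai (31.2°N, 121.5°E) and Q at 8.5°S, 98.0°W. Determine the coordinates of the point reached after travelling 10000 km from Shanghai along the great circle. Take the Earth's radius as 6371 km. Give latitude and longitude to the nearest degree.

Write both endpoints as unit vectors p₁, p₂ with components (cos φ cos λ, cos φ sin λ, sin φ).
The central angle between the endpoints is δ = arccos(p₁·p₂) ≈ 2.388 rad (136.8°). The total great-circle distance is δ·R ≈ 2.388 × 6371 ≈ 15215 km, so the target fraction is f = 10000/15215 ≈ 0.657.
Interpolate at f ≈ 0.657 with slerp weights a = sin((1−f)δ)/sin δ ≈ 1.067, b = sin(fδ)/sin δ ≈ 1.462.
p = a·p₁ + b·p₂ ≈ (-0.678, -0.653, 0.337); φ = arcsin(p_z) ≈ 19.68°, λ = atan2(p_y, p_x) ≈ -136.07°.

≈ 20°N, 136°W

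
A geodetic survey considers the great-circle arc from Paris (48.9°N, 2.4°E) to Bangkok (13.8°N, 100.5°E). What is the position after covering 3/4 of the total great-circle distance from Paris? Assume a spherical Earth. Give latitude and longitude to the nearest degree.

Write both endpoints as unit vectors p₁, p₂ with components (cos φ cos λ, cos φ sin λ, sin φ).
The central angle between the endpoints is δ = arccos(p₁·p₂) ≈ 1.481 rad (84.8°).
Interpolate at f = 3/4 with slerp weights a = sin((1−f)δ)/sin δ ≈ 0.363, b = sin(fδ)/sin δ ≈ 0.900.
p = a·p₁ + b·p₂ ≈ (0.079, 0.869, 0.488); φ = arcsin(p_z) ≈ 29.23°, λ = atan2(p_y, p_x) ≈ 84.78°.

≈ 29°N, 85°E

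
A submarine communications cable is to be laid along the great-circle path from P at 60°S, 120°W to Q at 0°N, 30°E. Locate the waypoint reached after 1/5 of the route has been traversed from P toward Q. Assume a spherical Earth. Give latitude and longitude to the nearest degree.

From cos δ = sin φ₁ sin φ₂ + cos φ₁ cos φ₂ cos Δλ, the central angle is δ ≈ 2.019 rad (115.7°).
Interpolate at f = 1/5 with slerp weights a = sin((1−f)δ)/sin δ ≈ 1.108, b = sin(fδ)/sin δ ≈ 0.436.
p = a·p₁ + b·p₂ ≈ (0.100, -0.262, -0.960); φ = arcsin(p_z) ≈ -73.71°, λ = atan2(p_y, p_x) ≈ -69.04°.

≈ 74°S, 69°W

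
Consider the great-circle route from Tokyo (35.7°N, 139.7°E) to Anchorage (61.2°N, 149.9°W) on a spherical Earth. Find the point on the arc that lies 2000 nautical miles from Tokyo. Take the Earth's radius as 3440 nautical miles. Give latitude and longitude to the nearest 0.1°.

≈ 57.9°N, 177.4°E

Write both endpoints as unit vectors p₁, p₂ with components (cos φ cos λ, cos φ sin λ, sin φ).
The central angle between the endpoints is δ = arccos(p₁·p₂) ≈ 0.873 rad (50.0°). The total great-circle distance is δ·R ≈ 0.873 × 3440 ≈ 3003 nmi, so the target fraction is f = 2000/3003 ≈ 0.666.
Interpolate at f ≈ 0.666 with slerp weights a = sin((1−f)δ)/sin δ ≈ 0.375, b = sin(fδ)/sin δ ≈ 0.717.
p = a·p₁ + b·p₂ ≈ (-0.531, 0.024, 0.847); φ = arcsin(p_z) ≈ 57.89°, λ = atan2(p_y, p_x) ≈ 177.43°.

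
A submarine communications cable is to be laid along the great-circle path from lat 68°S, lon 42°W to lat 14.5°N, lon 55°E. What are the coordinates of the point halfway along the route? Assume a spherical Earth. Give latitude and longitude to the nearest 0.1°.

Write both endpoints as unit vectors p₁, p₂ with components (cos φ cos λ, cos φ sin λ, sin φ).
The central angle between the endpoints is δ = arccos(p₁·p₂) ≈ 1.851 rad (106.0°).
Interpolate at f = 1/2 with slerp weights a = sin((1−f)δ)/sin δ ≈ 0.831, b = sin(fδ)/sin δ ≈ 0.831.
p = a·p₁ + b·p₂ ≈ (0.693, 0.451, -0.563); φ = arcsin(p_z) ≈ -34.23°, λ = atan2(p_y, p_x) ≈ 33.05°.

≈ lat 34.2°S, lon 33.0°E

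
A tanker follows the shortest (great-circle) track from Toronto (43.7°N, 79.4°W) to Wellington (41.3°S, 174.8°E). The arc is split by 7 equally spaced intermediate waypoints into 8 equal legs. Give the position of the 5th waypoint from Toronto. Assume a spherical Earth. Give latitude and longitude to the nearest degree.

≈ 10°S, 144°W

From cos δ = sin φ₁ sin φ₂ + cos φ₁ cos φ₂ cos Δλ, the central angle is δ ≈ 2.219 rad (127.1°).
Interpolate at f = 5/8 with slerp weights a = sin((1−f)δ)/sin δ ≈ 0.928, b = sin(fδ)/sin δ ≈ 1.233.
p = a·p₁ + b·p₂ ≈ (-0.799, -0.575, -0.173); φ = arcsin(p_z) ≈ -9.97°, λ = atan2(p_y, p_x) ≈ -144.26°.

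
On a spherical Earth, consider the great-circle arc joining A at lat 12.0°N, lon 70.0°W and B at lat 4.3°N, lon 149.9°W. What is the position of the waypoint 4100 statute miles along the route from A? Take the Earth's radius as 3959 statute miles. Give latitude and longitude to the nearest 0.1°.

Write both endpoints as unit vectors p₁, p₂ with components (cos φ cos λ, cos φ sin λ, sin φ).
The central angle between the endpoints is δ = arccos(p₁·p₂) ≈ 1.383 rad (79.2°). The total great-circle distance is δ·R ≈ 1.383 × 3959 ≈ 5476 mi, so the target fraction is f = 4100/5476 ≈ 0.749.
Interpolate at f ≈ 0.749 with slerp weights a = sin((1−f)δ)/sin δ ≈ 0.347, b = sin(fδ)/sin δ ≈ 0.876.
p = a·p₁ + b·p₂ ≈ (-0.639, -0.756, 0.138); φ = arcsin(p_z) ≈ 7.92°, λ = atan2(p_y, p_x) ≈ -130.21°.

≈ lat 7.9°N, lon 130.2°W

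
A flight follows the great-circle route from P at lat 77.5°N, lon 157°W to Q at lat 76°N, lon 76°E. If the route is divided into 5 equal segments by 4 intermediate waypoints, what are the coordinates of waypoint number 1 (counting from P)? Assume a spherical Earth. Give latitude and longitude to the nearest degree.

Write both endpoints as unit vectors p₁, p₂ with components (cos φ cos λ, cos φ sin λ, sin φ).
The central angle between the endpoints is δ = arccos(p₁·p₂) ≈ 0.413 rad (23.7°).
Interpolate at f = 1/5 with slerp weights a = sin((1−f)δ)/sin δ ≈ 0.808, b = sin(fδ)/sin δ ≈ 0.206.
p = a·p₁ + b·p₂ ≈ (-0.149, -0.020, 0.989); φ = arcsin(p_z) ≈ 81.35°, λ = atan2(p_y, p_x) ≈ -172.32°.

≈ lat 81°N, lon 172°W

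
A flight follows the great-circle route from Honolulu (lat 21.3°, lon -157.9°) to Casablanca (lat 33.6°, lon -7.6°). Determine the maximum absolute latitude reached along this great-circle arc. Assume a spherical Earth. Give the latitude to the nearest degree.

The great circle lies in the plane with unit normal n̂ = (p₁ × p₂)/|p₁ × p₂|.
Here n̂_z ≈ +0.436; the vertex latitude is φ_max = arccos|n̂_z| ≈ 64.1°.
Check via Clairaut: cos φ_max = |cos φ₁| · sin C = cos(21.3°)·sin(27.9°) ≈ 0.436, again giving ≈ 64.1°.

≈ 64°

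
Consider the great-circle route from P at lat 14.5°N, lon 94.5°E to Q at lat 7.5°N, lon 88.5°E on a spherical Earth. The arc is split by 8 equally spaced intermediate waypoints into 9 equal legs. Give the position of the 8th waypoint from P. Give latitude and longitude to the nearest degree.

≈ lat 8°N, lon 89°E

Write both endpoints as unit vectors p₁, p₂ with components (cos φ cos λ, cos φ sin λ, sin φ).
The central angle between the endpoints is δ = arccos(p₁·p₂) ≈ 0.160 rad (9.1°).
Interpolate at f = 8/9 with slerp weights a = sin((1−f)δ)/sin δ ≈ 0.112, b = sin(fδ)/sin δ ≈ 0.890.
p = a·p₁ + b·p₂ ≈ (0.015, 0.989, 0.144); φ = arcsin(p_z) ≈ 8.28°, λ = atan2(p_y, p_x) ≈ 89.15°.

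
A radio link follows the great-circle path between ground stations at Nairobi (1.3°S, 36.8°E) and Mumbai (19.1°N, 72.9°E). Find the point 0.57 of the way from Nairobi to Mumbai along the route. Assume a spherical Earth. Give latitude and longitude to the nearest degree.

Write both endpoints as unit vectors p₁, p₂ with components (cos φ cos λ, cos φ sin λ, sin φ).
The central angle between the endpoints is δ = arccos(p₁·p₂) ≈ 0.714 rad (40.9°).
Interpolate at f = 0.57 with slerp weights a = sin((1−f)δ)/sin δ ≈ 0.461, b = sin(fδ)/sin δ ≈ 0.604.
p = a·p₁ + b·p₂ ≈ (0.537, 0.822, 0.187); φ = arcsin(p_z) ≈ 10.80°, λ = atan2(p_y, p_x) ≈ 56.83°.

≈ (11°N, 57°E)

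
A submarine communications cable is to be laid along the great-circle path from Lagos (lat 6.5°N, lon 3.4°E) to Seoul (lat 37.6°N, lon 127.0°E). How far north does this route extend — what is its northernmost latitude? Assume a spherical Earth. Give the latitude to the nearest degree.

≈ 45°N

The great circle lies in the plane with unit normal n̂ = (p₁ × p₂)/|p₁ × p₂|.
Here n̂_z ≈ +0.705; the vertex latitude is φ_max = arccos|n̂_z| ≈ 45.2°.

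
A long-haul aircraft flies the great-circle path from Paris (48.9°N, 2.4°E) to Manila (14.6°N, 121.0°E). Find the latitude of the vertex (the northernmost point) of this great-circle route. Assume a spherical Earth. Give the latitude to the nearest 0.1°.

≈ 55.8°N

The great circle lies in the plane with unit normal n̂ = (p₁ × p₂)/|p₁ × p₂|.
Here n̂_z ≈ +0.562; the vertex latitude is φ_max = arccos|n̂_z| ≈ 55.8°.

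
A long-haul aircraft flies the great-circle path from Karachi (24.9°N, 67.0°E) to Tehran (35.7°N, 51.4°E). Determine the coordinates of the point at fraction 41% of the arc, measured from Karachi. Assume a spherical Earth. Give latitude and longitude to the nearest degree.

≈ 30°N, 61°E

From cos δ = sin φ₁ sin φ₂ + cos φ₁ cos φ₂ cos Δλ, the central angle is δ ≈ 0.301 rad (17.2°).
Interpolate at f = 0.41 with slerp weights a = sin((1−f)δ)/sin δ ≈ 0.596, b = sin(fδ)/sin δ ≈ 0.415.
p = a·p₁ + b·p₂ ≈ (0.422, 0.761, 0.493); φ = arcsin(p_z) ≈ 29.55°, λ = atan2(p_y, p_x) ≈ 61.02°.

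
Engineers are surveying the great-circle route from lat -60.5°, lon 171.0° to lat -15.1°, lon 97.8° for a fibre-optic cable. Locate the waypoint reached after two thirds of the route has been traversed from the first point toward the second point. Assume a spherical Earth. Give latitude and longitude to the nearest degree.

≈ lat -34°, lon 112°

From cos δ = sin φ₁ sin φ₂ + cos φ₁ cos φ₂ cos Δλ, the central angle is δ ≈ 1.198 rad (68.6°).
Interpolate at f = 2/3 with slerp weights a = sin((1−f)δ)/sin δ ≈ 0.417, b = sin(fδ)/sin δ ≈ 0.769.
p = a·p₁ + b·p₂ ≈ (-0.304, 0.768, -0.564); φ = arcsin(p_z) ≈ -34.32°, λ = atan2(p_y, p_x) ≈ 111.59°.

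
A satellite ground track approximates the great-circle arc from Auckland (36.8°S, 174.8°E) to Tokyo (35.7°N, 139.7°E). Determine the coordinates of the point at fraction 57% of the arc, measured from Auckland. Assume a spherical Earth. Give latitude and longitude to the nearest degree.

Write both endpoints as unit vectors p₁, p₂ with components (cos φ cos λ, cos φ sin λ, sin φ).
The central angle between the endpoints is δ = arccos(p₁·p₂) ≈ 1.387 rad (79.5°).
Interpolate at f = 0.57 with slerp weights a = sin((1−f)δ)/sin δ ≈ 0.571, b = sin(fδ)/sin δ ≈ 0.723.
p = a·p₁ + b·p₂ ≈ (-0.903, 0.421, 0.080); φ = arcsin(p_z) ≈ 4.57°, λ = atan2(p_y, p_x) ≈ 155.00°.

≈ (5°N, 155°E)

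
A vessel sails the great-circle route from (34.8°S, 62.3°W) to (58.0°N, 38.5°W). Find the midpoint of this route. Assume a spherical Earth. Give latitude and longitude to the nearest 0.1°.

≈ (11.8°N, 53.0°W)

Write both endpoints as unit vectors p₁, p₂ with components (cos φ cos λ, cos φ sin λ, sin φ).
The central angle between the endpoints is δ = arccos(p₁·p₂) ≈ 1.657 rad (94.9°).
Interpolate at f = 1/2 with slerp weights a = sin((1−f)δ)/sin δ ≈ 0.740, b = sin(fδ)/sin δ ≈ 0.740.
p = a·p₁ + b·p₂ ≈ (0.589, -0.782, 0.205); φ = arcsin(p_z) ≈ 11.84°, λ = atan2(p_y, p_x) ≈ -53.00°.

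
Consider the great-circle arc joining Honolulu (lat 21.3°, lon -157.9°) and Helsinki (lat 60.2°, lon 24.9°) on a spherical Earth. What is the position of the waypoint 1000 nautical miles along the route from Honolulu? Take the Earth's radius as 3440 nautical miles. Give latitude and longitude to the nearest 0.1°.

Write both endpoints as unit vectors p₁, p₂ with components (cos φ cos λ, cos φ sin λ, sin φ).
The central angle between the endpoints is δ = arccos(p₁·p₂) ≈ 1.719 rad (98.5°). The total great-circle distance is δ·R ≈ 1.719 × 3440 ≈ 5912 nmi, so the target fraction is f = 1000/5912 ≈ 0.169.
Interpolate at f ≈ 0.169 with slerp weights a = sin((1−f)δ)/sin δ ≈ 1.001, b = sin(fδ)/sin δ ≈ 0.290.
p = a·p₁ + b·p₂ ≈ (-0.733, -0.290, 0.615); φ = arcsin(p_z) ≈ 37.95°, λ = atan2(p_y, p_x) ≈ -158.41°.

≈ lat 37.9°, lon -158.4°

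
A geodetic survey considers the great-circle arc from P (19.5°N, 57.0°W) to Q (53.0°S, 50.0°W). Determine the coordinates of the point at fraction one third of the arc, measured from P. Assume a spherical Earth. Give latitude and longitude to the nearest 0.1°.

Write both endpoints as unit vectors p₁, p₂ with components (cos φ cos λ, cos φ sin λ, sin φ).
The central angle between the endpoints is δ = arccos(p₁·p₂) ≈ 1.270 rad (72.8°).
Interpolate at f = 1/3 with slerp weights a = sin((1−f)δ)/sin δ ≈ 0.784, b = sin(fδ)/sin δ ≈ 0.430.
p = a·p₁ + b·p₂ ≈ (0.569, -0.818, -0.082); φ = arcsin(p_z) ≈ -4.69°, λ = atan2(p_y, p_x) ≈ -55.19°.

≈ (4.7°S, 55.2°W)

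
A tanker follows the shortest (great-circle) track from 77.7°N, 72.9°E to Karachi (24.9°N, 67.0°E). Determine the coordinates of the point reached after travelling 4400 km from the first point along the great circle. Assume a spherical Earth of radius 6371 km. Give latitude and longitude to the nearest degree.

From cos δ = sin φ₁ sin φ₂ + cos φ₁ cos φ₂ cos Δλ, the central angle is δ ≈ 0.923 rad (52.9°). The total great-circle distance is δ·R ≈ 0.923 × 6371 ≈ 5879 km, so the target fraction is f = 4400/5879 ≈ 0.748.
Interpolate at f ≈ 0.748 with slerp weights a = sin((1−f)δ)/sin δ ≈ 0.289, b = sin(fδ)/sin δ ≈ 0.799.
p = a·p₁ + b·p₂ ≈ (0.301, 0.726, 0.618); φ = arcsin(p_z) ≈ 38.20°, λ = atan2(p_y, p_x) ≈ 67.46°.

≈ 38°N, 67°E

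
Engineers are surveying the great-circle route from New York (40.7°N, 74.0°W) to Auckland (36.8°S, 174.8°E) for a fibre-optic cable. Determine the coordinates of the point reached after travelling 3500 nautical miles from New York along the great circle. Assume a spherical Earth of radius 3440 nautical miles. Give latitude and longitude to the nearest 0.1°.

Write both endpoints as unit vectors p₁, p₂ with components (cos φ cos λ, cos φ sin λ, sin φ).
The central angle between the endpoints is δ = arccos(p₁·p₂) ≈ 2.227 rad (127.6°). The total great-circle distance is δ·R ≈ 2.227 × 3440 ≈ 7661 nmi, so the target fraction is f = 3500/7661 ≈ 0.457.
Interpolate at f ≈ 0.457 with slerp weights a = sin((1−f)δ)/sin δ ≈ 1.181, b = sin(fδ)/sin δ ≈ 1.074.
p = a·p₁ + b·p₂ ≈ (-0.610, -0.783, 0.127); φ = arcsin(p_z) ≈ 7.28°, λ = atan2(p_y, p_x) ≈ -127.92°.

≈ (7.3°N, 127.9°W)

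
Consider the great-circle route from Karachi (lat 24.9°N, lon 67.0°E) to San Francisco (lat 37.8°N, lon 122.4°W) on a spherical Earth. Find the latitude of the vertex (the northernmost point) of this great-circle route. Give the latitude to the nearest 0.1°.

The great circle lies in the plane with unit normal n̂ = (p₁ × p₂)/|p₁ × p₂|.
Here n̂_z ≈ +0.131; the vertex latitude is φ_max = arccos|n̂_z| ≈ 82.5°.
Check via Clairaut: cos φ_max = |cos φ₁| · sin C = cos(24.9°)·sin(8.3°) ≈ 0.131, again giving ≈ 82.5°.

≈ 82.5°N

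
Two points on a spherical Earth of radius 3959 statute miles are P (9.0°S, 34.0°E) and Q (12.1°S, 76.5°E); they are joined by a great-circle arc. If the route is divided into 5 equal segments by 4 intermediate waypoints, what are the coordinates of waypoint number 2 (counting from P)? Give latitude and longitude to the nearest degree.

≈ (11°S, 51°E)

Write both endpoints as unit vectors p₁, p₂ with components (cos φ cos λ, cos φ sin λ, sin φ).
The central angle between the endpoints is δ = arccos(p₁·p₂) ≈ 0.731 rad (41.9°).
Interpolate at f = 2/5 with slerp weights a = sin((1−f)δ)/sin δ ≈ 0.636, b = sin(fδ)/sin δ ≈ 0.432.
p = a·p₁ + b·p₂ ≈ (0.619, 0.762, -0.190); φ = arcsin(p_z) ≈ -10.95°, λ = atan2(p_y, p_x) ≈ 50.89°.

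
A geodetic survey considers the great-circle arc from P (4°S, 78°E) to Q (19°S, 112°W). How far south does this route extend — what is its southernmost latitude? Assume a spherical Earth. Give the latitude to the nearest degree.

≈ 67°S

The great circle lies in the plane with unit normal n̂ = (p₁ × p₂)/|p₁ × p₂|.
Here n̂_z ≈ +0.387; the vertex latitude is φ_max = arccos|n̂_z| ≈ 67.2°.
Check via Clairaut: cos φ_max = |cos φ₁| · sin C = cos(4.0°)·sin(157.2°) ≈ 0.387, again giving ≈ 67.2°.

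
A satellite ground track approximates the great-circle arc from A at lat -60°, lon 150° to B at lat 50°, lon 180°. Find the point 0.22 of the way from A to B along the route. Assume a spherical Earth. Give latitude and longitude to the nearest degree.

From cos δ = sin φ₁ sin φ₂ + cos φ₁ cos φ₂ cos Δλ, the central angle is δ ≈ 1.966 rad (112.6°).
Interpolate at f = 0.22 with slerp weights a = sin((1−f)δ)/sin δ ≈ 1.083, b = sin(fδ)/sin δ ≈ 0.454.
p = a·p₁ + b·p₂ ≈ (-0.761, 0.271, -0.590); φ = arcsin(p_z) ≈ -36.14°, λ = atan2(p_y, p_x) ≈ 160.41°.

≈ lat -36°, lon 160°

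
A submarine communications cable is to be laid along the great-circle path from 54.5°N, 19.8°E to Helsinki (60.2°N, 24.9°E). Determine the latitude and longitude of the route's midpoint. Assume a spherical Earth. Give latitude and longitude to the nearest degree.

≈ 57°N, 22°E

From cos δ = sin φ₁ sin φ₂ + cos φ₁ cos φ₂ cos Δλ, the central angle is δ ≈ 0.110 rad (6.3°).
Interpolate at f = 1/2 with slerp weights a = sin((1−f)δ)/sin δ ≈ 0.501, b = sin(fδ)/sin δ ≈ 0.501.
p = a·p₁ + b·p₂ ≈ (0.499, 0.203, 0.842); φ = arcsin(p_z) ≈ 57.38°, λ = atan2(p_y, p_x) ≈ 22.15°.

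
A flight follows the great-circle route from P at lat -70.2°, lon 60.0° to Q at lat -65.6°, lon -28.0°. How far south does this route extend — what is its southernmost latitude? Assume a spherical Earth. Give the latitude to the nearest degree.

≈ -74°

The great circle lies in the plane with unit normal n̂ = (p₁ × p₂)/|p₁ × p₂|.
Here n̂_z ≈ -0.276; the vertex latitude is φ_max = arccos|n̂_z| ≈ 74.0°.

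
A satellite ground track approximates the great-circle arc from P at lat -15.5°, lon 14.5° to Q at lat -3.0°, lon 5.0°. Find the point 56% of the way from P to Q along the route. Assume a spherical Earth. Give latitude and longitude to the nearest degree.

≈ lat -9°, lon 9°

Convert each endpoint to a unit vector on the sphere (x = cos φ cos λ, y = cos φ sin λ, z = sin φ).
The central angle between the endpoints is δ = arccos(p₁·p₂) ≈ 0.273 rad (15.6°).
Interpolate at f = 0.56 with slerp weights a = sin((1−f)δ)/sin δ ≈ 0.444, b = sin(fδ)/sin δ ≈ 0.565.
p = a·p₁ + b·p₂ ≈ (0.976, 0.156, -0.148); φ = arcsin(p_z) ≈ -8.53°, λ = atan2(p_y, p_x) ≈ 9.10°.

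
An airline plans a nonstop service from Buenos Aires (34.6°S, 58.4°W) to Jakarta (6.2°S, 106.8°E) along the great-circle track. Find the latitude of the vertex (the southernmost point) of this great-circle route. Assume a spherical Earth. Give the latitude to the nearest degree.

The great circle lies in the plane with unit normal n̂ = (p₁ × p₂)/|p₁ × p₂|.
Here n̂_z ≈ +0.306; the vertex latitude is φ_max = arccos|n̂_z| ≈ 72.2°.

≈ 72°S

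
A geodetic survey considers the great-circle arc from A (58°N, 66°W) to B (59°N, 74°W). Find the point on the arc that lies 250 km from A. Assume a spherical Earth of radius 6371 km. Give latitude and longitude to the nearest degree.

The haversine formula gives a central angle δ ≈ 0.075 rad (4.3°) between the endpoints. The total great-circle distance is δ·R ≈ 0.075 × 6371 ≈ 478 km, so the target fraction is f = 250/478 ≈ 0.523.
Interpolate at f ≈ 0.523 with slerp weights a = sin((1−f)δ)/sin δ ≈ 0.477, b = sin(fδ)/sin δ ≈ 0.524.
p = a·p₁ + b·p₂ ≈ (0.177, -0.490, 0.853); φ = arcsin(p_z) ≈ 58.59°, λ = atan2(p_y, p_x) ≈ -70.13°.

≈ (59°N, 70°W)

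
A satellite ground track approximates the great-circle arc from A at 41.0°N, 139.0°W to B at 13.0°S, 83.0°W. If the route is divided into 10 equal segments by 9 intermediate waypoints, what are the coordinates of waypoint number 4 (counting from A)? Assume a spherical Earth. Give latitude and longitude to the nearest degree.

≈ 21°N, 112°W

Write both endpoints as unit vectors p₁, p₂ with components (cos φ cos λ, cos φ sin λ, sin φ).
The central angle between the endpoints is δ = arccos(p₁·p₂) ≈ 1.304 rad (74.7°).
Interpolate at f = 4/10 with slerp weights a = sin((1−f)δ)/sin δ ≈ 0.731, b = sin(fδ)/sin δ ≈ 0.517.
p = a·p₁ + b·p₂ ≈ (-0.355, -0.861, 0.363); φ = arcsin(p_z) ≈ 21.30°, λ = atan2(p_y, p_x) ≈ -112.39°.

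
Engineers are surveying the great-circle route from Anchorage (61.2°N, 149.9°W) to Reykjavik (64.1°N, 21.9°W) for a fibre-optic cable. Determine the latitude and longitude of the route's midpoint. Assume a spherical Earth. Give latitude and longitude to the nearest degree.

≈ 77°N, 92°W

Convert each endpoint to a unit vector on the sphere (x = cos φ cos λ, y = cos φ sin λ, z = sin φ).
The central angle between the endpoints is δ = arccos(p₁·p₂) ≈ 0.852 rad (48.8°).
Interpolate at f = 1/2 with slerp weights a = sin((1−f)δ)/sin δ ≈ 0.549, b = sin(fδ)/sin δ ≈ 0.549.
p = a·p₁ + b·p₂ ≈ (-0.006, -0.222, 0.975); φ = arcsin(p_z) ≈ 77.16°, λ = atan2(p_y, p_x) ≈ -91.63°.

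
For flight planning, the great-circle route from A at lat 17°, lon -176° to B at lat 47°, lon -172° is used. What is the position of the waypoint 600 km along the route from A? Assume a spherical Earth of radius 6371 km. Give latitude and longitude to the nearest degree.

Write both endpoints as unit vectors p₁, p₂ with components (cos φ cos λ, cos φ sin λ, sin φ).
The central angle between the endpoints is δ = arccos(p₁·p₂) ≈ 0.527 rad (30.2°). The total great-circle distance is δ·R ≈ 0.527 × 6371 ≈ 3356 km, so the target fraction is f = 600/3356 ≈ 0.179.
Interpolate at f ≈ 0.179 with slerp weights a = sin((1−f)δ)/sin δ ≈ 0.834, b = sin(fδ)/sin δ ≈ 0.187.
p = a·p₁ + b·p₂ ≈ (-0.922, -0.073, 0.381); φ = arcsin(p_z) ≈ 22.37°, λ = atan2(p_y, p_x) ≈ -175.45°.

≈ lat 22°, lon -175°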